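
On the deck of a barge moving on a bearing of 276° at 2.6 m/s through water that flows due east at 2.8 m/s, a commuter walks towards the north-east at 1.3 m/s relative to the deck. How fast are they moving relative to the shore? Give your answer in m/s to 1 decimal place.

In east/north components (m/s): commuter relative to barge = (0.919, 0.919); barge relative to water = (-2.586, 0.272); water relative to ground = (2.800, 0.000).
Sum = (1.133, 1.191) m/s.
Speed = |(1.133, 1.191)| = 1.644 m/s.

1.6 m/s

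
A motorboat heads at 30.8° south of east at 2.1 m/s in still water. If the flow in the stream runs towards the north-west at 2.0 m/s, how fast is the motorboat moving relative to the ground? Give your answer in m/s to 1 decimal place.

Taking east as x and north as y: velocity relative to the water = (1.804, -1.075) m/s; the water relative to ground = (-1.414, 1.414) m/s.
Velocity relative to ground = (1.804, -1.075) + (-1.414, 1.414) = (0.390, 0.339) m/s.
Speed = |(0.390, 0.339)| = 0.516 m/s.

0.5 m/s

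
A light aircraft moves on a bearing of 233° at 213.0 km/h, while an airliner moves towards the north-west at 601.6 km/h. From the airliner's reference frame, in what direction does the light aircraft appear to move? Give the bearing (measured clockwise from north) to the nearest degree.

Taking east as x and north as y: light aircraft velocity = (-170.109, -128.187) km/h; airliner velocity = (-425.395, 425.395) km/h.
Velocity of light aircraft relative to airliner = (-170.109, -128.187) − (-425.395, 425.395) = (255.286, -553.582) km/h.
Bearing = atan2(255.29, -553.58) = 155.24° clockwise from north.

155°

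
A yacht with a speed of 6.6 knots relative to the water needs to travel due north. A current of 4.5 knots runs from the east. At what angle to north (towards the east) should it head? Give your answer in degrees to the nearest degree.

43°

The current pushes perpendicular to the desired track; the heading must have a component into the current equal to 4.5 knots: 6.6 sin θ = 4.5.
sin θ = 0.6818, so θ = 42.986°.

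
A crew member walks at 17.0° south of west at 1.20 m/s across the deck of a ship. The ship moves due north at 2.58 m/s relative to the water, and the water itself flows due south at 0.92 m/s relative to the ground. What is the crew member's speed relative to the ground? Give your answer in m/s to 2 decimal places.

1.74 m/s

In east/north components (m/s): crew member relative to ship = (-1.148, -0.351); ship relative to water = (0.000, 2.580); water relative to ground = (0.000, -0.920).
Sum = (-1.148, 1.309) m/s.
Speed = |(-1.148, 1.309)| = 1.741 m/s.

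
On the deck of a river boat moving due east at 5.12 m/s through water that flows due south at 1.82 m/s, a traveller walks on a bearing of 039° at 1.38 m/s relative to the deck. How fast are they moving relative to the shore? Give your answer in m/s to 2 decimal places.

In east/north components (m/s): traveller relative to river boat = (0.868, 1.072); river boat relative to water = (5.120, 0.000); water relative to ground = (0.000, -1.820).
Sum = (5.988, -0.748) m/s.
Speed = |(5.988, -0.748)| = 6.035 m/s.

6.03 m/s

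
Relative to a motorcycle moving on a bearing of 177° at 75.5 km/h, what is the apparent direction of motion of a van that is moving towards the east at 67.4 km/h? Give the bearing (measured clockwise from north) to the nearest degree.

Taking east as x and north as y: van velocity = (67.400, 0.000) km/h; motorcycle velocity = (3.951, -75.397) km/h.
Velocity of van relative to motorcycle = (67.400, 0.000) − (3.951, -75.397) = (63.449, 75.397) km/h.
Bearing = atan2(63.45, 75.40) = 40.08° clockwise from north.

040°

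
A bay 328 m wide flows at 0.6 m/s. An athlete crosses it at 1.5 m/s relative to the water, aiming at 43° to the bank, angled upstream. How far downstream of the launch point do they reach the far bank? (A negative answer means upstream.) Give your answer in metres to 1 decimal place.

-159.4 m

Perpendicular speed = 1.023 m/s; crossing time = 328 / 1.023 = 320.626 s.
Net downstream speed = -0.497 m/s.
Drift = -0.497 × 320.626 = -159.361 m (upstream).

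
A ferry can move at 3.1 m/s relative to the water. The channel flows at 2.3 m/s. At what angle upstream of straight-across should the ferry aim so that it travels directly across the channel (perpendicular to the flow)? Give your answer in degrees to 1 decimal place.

47.9°

To cancel the current, the upstream component of the ferry's velocity must equal the flow: 3.1 sin θ = 2.3.
sin θ = 2.3 / 3.1 = 0.7419.
θ = arcsin(0.7419) = 47.897°.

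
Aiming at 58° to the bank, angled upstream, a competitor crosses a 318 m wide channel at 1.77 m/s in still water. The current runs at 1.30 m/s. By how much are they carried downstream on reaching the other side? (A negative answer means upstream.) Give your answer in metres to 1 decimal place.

76.7 m

Perpendicular speed = 1.501 m/s; crossing time = 318 / 1.501 = 211.852 s.
Net downstream speed = 0.362 m/s.
Drift = 0.362 × 211.852 = 76.700 m (downstream).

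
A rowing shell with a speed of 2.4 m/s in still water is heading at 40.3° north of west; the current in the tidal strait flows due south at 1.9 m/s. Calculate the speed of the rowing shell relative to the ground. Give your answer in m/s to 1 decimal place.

1.9 m/s

Taking east as x and north as y: velocity relative to the water = (-1.830, 1.552) m/s; the water relative to ground = (0.000, -1.900) m/s.
Velocity relative to ground = (-1.830, 1.552) + (0.000, -1.900) = (-1.830, -0.348) m/s.
Speed = |(-1.830, -0.348)| = 1.863 m/s.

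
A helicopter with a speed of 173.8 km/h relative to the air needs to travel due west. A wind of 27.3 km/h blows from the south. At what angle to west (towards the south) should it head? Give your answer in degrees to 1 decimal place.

The wind pushes perpendicular to the desired track; the heading must have a component into the wind equal to 27.3 km/h: 173.8 sin θ = 27.3.
sin θ = 0.1571, so θ = 9.037°.

9.0°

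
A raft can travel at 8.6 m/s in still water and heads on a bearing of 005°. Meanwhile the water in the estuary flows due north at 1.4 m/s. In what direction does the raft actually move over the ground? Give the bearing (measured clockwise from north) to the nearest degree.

004°

Taking east as x and north as y: velocity relative to the water = (0.750, 8.567) m/s; the water relative to ground = (0.000, 1.400) m/s.
Velocity relative to ground = (0.750, 8.567) + (0.000, 1.400) = (0.750, 9.967) m/s.
Bearing = atan2(0.75, 9.97) = 4.30° clockwise from north.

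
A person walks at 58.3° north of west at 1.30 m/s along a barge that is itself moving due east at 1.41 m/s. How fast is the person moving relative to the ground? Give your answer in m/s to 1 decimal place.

Taking east as x and north as y: barge velocity = (1.410, 0.000) m/s; person velocity relative to barge = (-0.683, 1.106) m/s.
Velocity relative to ground = (1.410, 0.000) + (-0.683, 1.106) = (0.727, 1.106) m/s.
Speed = |(0.727, 1.106)| = 1.324 m/s.

1.3 m/s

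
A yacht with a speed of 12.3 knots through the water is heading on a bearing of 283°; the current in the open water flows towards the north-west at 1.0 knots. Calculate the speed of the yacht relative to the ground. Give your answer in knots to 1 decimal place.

Taking east as x and north as y: velocity relative to the water = (-11.985, 2.767) knots; the water relative to ground = (-0.707, 0.707) knots.
Velocity relative to ground = (-11.985, 2.767) + (-0.707, 0.707) = (-12.692, 3.474) knots.
Speed = |(-12.692, 3.474)| = 13.159 knots.

13.2 knots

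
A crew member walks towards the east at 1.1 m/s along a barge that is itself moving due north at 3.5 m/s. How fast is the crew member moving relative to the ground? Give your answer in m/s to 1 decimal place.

Taking east as x and north as y: barge velocity = (0.000, 3.500) m/s; crew member velocity relative to barge = (1.100, 0.000) m/s.
Velocity relative to ground = (0.000, 3.500) + (1.100, 0.000) = (1.100, 3.500) m/s.
Speed = |(1.100, 3.500)| = 3.669 m/s.

3.7 m/s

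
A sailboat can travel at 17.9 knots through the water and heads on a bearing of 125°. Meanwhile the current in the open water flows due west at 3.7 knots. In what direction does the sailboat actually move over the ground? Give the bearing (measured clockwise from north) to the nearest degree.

133°

Taking east as x and north as y: velocity relative to the water = (14.663, -10.267) knots; the water relative to ground = (-3.700, 0.000) knots.
Velocity relative to ground = (14.663, -10.267) + (-3.700, 0.000) = (10.963, -10.267) knots.
Bearing = atan2(10.96, -10.27) = 133.12° clockwise from north.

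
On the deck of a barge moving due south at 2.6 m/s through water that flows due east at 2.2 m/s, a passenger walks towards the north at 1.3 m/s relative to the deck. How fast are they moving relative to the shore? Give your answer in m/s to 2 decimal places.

2.56 m/s

In east/north components (m/s): passenger relative to barge = (0.000, 1.300); barge relative to water = (0.000, -2.600); water relative to ground = (2.200, 0.000).
Sum = (2.200, -1.300) m/s.
Speed = |(2.200, -1.300)| = 2.555 m/s.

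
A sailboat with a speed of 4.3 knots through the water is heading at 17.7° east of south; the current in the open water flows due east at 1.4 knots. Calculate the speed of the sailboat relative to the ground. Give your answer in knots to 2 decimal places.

4.91 knots

Taking east as x and north as y: velocity relative to the water = (1.307, -4.096) knots; the water relative to ground = (1.400, 0.000) knots.
Velocity relative to ground = (1.307, -4.096) + (1.400, 0.000) = (2.707, -4.096) knots.
Speed = |(2.707, -4.096)| = 4.910 knots.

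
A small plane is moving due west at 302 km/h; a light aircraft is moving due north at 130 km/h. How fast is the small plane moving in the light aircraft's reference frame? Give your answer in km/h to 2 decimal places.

328.79 km/h

Taking east as x and north as y: small plane velocity = (-302.000, 0.000) km/h; light aircraft velocity = (0.000, 130.000) km/h.
Velocity of small plane relative to light aircraft = (-302.000, 0.000) − (0.000, 130.000) = (-302.000, -130.000) km/h.
Magnitude = |(-302.000, -130.000)| = 328.792 km/h.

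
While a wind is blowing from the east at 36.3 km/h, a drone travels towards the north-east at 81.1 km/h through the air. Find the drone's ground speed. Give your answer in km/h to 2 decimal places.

61.09 km/h

Taking east as x and north as y: velocity relative to the air = (57.346, 57.346) km/h; the air relative to ground = (-36.300, 0.000) km/h.
Velocity relative to ground = (57.346, 57.346) + (-36.300, 0.000) = (21.046, 57.346) km/h.
Speed = |(21.046, 57.346)| = 61.086 km/h.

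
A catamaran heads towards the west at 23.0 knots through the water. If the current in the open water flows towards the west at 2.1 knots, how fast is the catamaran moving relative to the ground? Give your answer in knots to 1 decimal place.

25.1 knots

Taking east as x and north as y: velocity relative to the water = (-23.000, 0.000) knots; the water relative to ground = (-2.100, 0.000) knots.
Velocity relative to ground = (-23.000, 0.000) + (-2.100, 0.000) = (-25.100, 0.000) knots.
Speed = |(-25.100, 0.000)| = 25.100 knots.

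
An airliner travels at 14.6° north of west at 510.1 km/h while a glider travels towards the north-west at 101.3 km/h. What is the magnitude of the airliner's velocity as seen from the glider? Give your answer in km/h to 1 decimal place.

425.8 km/h

Taking east as x and north as y: airliner velocity = (-493.628, 128.581) km/h; glider velocity = (-71.630, 71.630) km/h.
Velocity of airliner relative to glider = (-493.628, 128.581) − (-71.630, 71.630) = (-421.999, 56.951) km/h.
Magnitude = |(-421.999, 56.951)| = 425.824 km/h.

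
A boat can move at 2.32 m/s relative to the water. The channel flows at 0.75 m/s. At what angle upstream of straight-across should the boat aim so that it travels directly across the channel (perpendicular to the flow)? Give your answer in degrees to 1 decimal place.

18.9°

To cancel the current, the upstream component of the boat's velocity must equal the flow: 2.32 sin θ = 0.75.
sin θ = 0.75 / 2.32 = 0.3233.
θ = arcsin(0.3233) = 18.861°.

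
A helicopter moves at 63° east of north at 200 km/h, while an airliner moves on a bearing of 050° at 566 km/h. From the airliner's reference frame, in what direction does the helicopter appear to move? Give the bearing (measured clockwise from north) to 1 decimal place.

Taking east as x and north as y: helicopter velocity = (178.201, 90.798) km/h; airliner velocity = (433.581, 363.818) km/h.
Velocity of helicopter relative to airliner = (178.201, 90.798) − (433.581, 363.818) = (-255.380, -273.020) km/h.
Bearing = atan2(-255.38, -273.02) = 223.09° clockwise from north.

223.1°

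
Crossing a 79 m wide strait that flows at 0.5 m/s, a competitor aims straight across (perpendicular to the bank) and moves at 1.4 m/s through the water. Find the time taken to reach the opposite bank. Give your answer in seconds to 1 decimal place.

The component of the competitor's velocity perpendicular to the bank is 1.4 m/s.
The flow acts along the bank and has no component across it.
Time = 79 / 1.400 = 56.429 s.

56.4 s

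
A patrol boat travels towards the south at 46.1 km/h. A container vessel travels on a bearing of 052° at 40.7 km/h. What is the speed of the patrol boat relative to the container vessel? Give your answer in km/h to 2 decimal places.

78.05 km/h

Taking east as x and north as y: patrol boat velocity = (0.000, -46.100) km/h; container vessel velocity = (32.072, 25.057) km/h.
Velocity of patrol boat relative to container vessel = (0.000, -46.100) − (32.072, 25.057) = (-32.072, -71.157) km/h.
Magnitude = |(-32.072, -71.157)| = 78.051 km/h.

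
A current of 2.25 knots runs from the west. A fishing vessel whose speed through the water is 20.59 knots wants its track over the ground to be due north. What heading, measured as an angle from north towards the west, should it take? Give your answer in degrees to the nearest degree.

The current pushes perpendicular to the desired track; the heading must have a component into the current equal to 2.25 knots: 20.59 sin θ = 2.25.
sin θ = 0.1093, so θ = 6.274°.

6°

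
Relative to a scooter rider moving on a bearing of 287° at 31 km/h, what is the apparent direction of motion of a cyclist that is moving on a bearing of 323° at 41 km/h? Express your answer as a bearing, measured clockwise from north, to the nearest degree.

Taking east as x and north as y: cyclist velocity = (-24.674, 32.744) km/h; scooter rider velocity = (-29.645, 9.064) km/h.
Velocity of cyclist relative to scooter rider = (-24.674, 32.744) − (-29.645, 9.064) = (4.971, 23.681) km/h.
Bearing = atan2(4.97, 23.68) = 11.86° clockwise from north.

012°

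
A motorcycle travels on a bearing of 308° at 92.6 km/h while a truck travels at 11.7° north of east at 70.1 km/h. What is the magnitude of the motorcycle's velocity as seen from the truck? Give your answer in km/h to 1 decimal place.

147.9 km/h

Taking east as x and north as y: motorcycle velocity = (-72.970, 57.010) km/h; truck velocity = (68.644, 14.215) km/h.
Velocity of motorcycle relative to truck = (-72.970, 57.010) − (68.644, 14.215) = (-141.613, 42.795) km/h.
Magnitude = |(-141.613, 42.795)| = 147.938 km/h.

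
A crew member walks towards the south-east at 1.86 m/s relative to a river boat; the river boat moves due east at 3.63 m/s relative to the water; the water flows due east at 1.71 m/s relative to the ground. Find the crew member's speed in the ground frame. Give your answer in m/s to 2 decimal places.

6.78 m/s

In east/north components (m/s): crew member relative to river boat = (1.315, -1.315); river boat relative to water = (3.630, 0.000); water relative to ground = (1.710, 0.000).
Sum = (6.655, -1.315) m/s.
Speed = |(6.655, -1.315)| = 6.784 m/s.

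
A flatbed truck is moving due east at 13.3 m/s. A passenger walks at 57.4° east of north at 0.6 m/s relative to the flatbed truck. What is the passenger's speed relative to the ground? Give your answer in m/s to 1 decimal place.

Taking east as x and north as y: flatbed truck velocity = (13.300, 0.000) m/s; passenger velocity relative to flatbed truck = (0.505, 0.323) m/s.
Velocity relative to ground = (13.300, 0.000) + (0.505, 0.323) = (13.805, 0.323) m/s.
Speed = |(13.805, 0.323)| = 13.809 m/s.

13.8 m/s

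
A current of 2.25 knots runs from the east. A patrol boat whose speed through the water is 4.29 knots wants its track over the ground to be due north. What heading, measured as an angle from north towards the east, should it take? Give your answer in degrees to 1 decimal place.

The current pushes perpendicular to the desired track; the heading must have a component into the current equal to 2.25 knots: 4.29 sin θ = 2.25.
sin θ = 0.5245, so θ = 31.633°.

31.6°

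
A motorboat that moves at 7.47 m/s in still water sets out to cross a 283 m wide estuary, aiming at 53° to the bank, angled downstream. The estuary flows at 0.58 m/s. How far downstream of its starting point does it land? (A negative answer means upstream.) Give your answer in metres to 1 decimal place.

240.8 m

Perpendicular speed = 5.966 m/s; crossing time = 283 / 5.966 = 47.437 s.
Net downstream speed = 5.076 m/s.
Drift = 5.076 × 47.437 = 240.769 m (downstream).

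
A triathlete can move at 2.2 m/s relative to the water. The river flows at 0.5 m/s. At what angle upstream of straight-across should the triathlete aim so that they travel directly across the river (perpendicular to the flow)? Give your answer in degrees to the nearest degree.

To cancel the current, the upstream component of the triathlete's velocity must equal the flow: 2.2 sin θ = 0.5.
sin θ = 0.5 / 2.2 = 0.2273.
θ = arcsin(0.2273) = 13.137°.

13°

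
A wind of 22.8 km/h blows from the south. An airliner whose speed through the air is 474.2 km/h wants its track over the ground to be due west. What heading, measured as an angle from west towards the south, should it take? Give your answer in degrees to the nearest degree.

3°

The wind pushes perpendicular to the desired track; the heading must have a component into the wind equal to 22.8 km/h: 474.2 sin θ = 22.8.
sin θ = 0.0481, so θ = 2.756°.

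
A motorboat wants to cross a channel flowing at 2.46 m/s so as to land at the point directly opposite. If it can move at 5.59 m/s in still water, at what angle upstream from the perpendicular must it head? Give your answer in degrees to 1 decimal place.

26.1°

To cancel the current, the upstream component of the motorboat's velocity must equal the flow: 5.59 sin θ = 2.46.
sin θ = 2.46 / 5.59 = 0.4401.
θ = arcsin(0.4401) = 26.108°.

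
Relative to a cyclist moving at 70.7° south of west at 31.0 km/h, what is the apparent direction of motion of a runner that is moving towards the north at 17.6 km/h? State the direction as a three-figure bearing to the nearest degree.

012°

Taking east as x and north as y: runner velocity = (0.000, 17.600) km/h; cyclist velocity = (-10.246, -29.258) km/h.
Velocity of runner relative to cyclist = (0.000, 17.600) − (-10.246, -29.258) = (10.246, 46.858) km/h.
Bearing = atan2(10.25, 46.86) = 12.33° clockwise from north.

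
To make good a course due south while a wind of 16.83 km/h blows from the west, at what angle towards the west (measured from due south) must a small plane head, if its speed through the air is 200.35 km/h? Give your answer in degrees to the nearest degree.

5°

The wind pushes perpendicular to the desired track; the heading must have a component into the wind equal to 16.83 km/h: 200.35 sin θ = 16.83.
sin θ = 0.0840, so θ = 4.819°.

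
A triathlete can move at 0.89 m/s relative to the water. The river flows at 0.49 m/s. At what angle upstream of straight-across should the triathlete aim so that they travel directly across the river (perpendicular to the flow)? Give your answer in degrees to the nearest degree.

33°

To cancel the current, the upstream component of the triathlete's velocity must equal the flow: 0.89 sin θ = 0.49.
sin θ = 0.49 / 0.89 = 0.5506.
θ = arcsin(0.5506) = 33.406°.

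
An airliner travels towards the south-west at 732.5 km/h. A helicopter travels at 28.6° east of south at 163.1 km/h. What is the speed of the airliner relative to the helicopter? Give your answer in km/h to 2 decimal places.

704.06 km/h

Taking east as x and north as y: airliner velocity = (-517.956, -517.956) km/h; helicopter velocity = (78.075, -143.199) km/h.
Velocity of airliner relative to helicopter = (-517.956, -517.956) − (78.075, -143.199) = (-596.030, -374.757) km/h.
Magnitude = |(-596.030, -374.757)| = 704.056 km/h.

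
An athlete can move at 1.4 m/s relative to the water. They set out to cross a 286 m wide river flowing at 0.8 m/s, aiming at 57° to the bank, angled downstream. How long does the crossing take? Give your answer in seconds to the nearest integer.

The component of the athlete's velocity perpendicular to the bank is 1.4 × sin 57° = 1.174 m/s.
The current is parallel to the bank, so it does not affect the crossing time.
Time = 286 / 1.174 = 243.583 s.

244 s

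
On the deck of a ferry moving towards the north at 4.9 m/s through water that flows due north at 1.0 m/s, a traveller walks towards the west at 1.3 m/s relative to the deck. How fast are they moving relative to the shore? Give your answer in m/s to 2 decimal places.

In east/north components (m/s): traveller relative to ferry = (-1.300, 0.000); ferry relative to water = (0.000, 4.900); water relative to ground = (0.000, 1.000).
Sum = (-1.300, 5.900) m/s.
Speed = |(-1.300, 5.900)| = 6.042 m/s.

6.04 m/s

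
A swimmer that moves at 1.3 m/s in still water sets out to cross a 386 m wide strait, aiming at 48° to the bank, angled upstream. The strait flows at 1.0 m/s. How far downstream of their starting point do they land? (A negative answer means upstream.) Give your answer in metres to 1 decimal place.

Perpendicular speed = 0.966 m/s; crossing time = 386 / 0.966 = 399.549 s.
Net downstream speed = 0.130 m/s.
Drift = 0.130 × 399.549 = 51.993 m (downstream).

52.0 m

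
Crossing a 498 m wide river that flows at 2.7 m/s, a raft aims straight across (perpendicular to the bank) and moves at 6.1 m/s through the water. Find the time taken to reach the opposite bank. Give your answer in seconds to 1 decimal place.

The component of the raft's velocity perpendicular to the bank is 6.1 m/s.
Only the cross-stream component determines the crossing time; the current contributes nothing perpendicular to the bank.
Time = 498 / 6.100 = 81.639 s.

81.6 s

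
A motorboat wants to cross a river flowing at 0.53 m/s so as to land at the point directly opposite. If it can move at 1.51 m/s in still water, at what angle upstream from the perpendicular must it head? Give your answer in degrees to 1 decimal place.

To cancel the current, the upstream component of the motorboat's velocity must equal the flow: 1.51 sin θ = 0.53.
sin θ = 0.53 / 1.51 = 0.3510.
θ = arcsin(0.3510) = 20.548°.

20.5°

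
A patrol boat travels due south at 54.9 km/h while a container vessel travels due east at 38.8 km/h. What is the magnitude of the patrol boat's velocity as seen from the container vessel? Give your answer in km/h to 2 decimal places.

67.23 km/h

Taking east as x and north as y: patrol boat velocity = (0.000, -54.900) km/h; container vessel velocity = (38.800, 0.000) km/h.
Velocity of patrol boat relative to container vessel = (0.000, -54.900) − (38.800, 0.000) = (-38.800, -54.900) km/h.
Magnitude = |(-38.800, -54.900)| = 67.227 km/h.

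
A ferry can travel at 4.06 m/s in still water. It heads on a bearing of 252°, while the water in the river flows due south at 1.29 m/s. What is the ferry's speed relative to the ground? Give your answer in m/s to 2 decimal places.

Taking east as x and north as y: velocity relative to the water = (-3.861, -1.255) m/s; the water relative to ground = (0.000, -1.290) m/s.
Velocity relative to ground = (-3.861, -1.255) + (0.000, -1.290) = (-3.861, -2.545) m/s.
Speed = |(-3.861, -2.545)| = 4.624 m/s.

4.62 m/s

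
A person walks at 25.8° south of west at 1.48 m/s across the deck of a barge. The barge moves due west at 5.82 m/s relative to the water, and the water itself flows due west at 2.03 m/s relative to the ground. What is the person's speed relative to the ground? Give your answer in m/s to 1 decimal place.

9.2 m/s

In east/north components (m/s): person relative to barge = (-1.332, -0.644); barge relative to water = (-5.820, 0.000); water relative to ground = (-2.030, 0.000).
Sum = (-9.182, -0.644) m/s.
Speed = |(-9.182, -0.644)| = 9.205 m/s.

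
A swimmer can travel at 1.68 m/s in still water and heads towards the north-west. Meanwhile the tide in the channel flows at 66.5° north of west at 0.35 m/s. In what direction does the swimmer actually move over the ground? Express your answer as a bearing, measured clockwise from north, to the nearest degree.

319°

Taking east as x and north as y: velocity relative to the water = (-1.188, 1.188) m/s; the water relative to ground = (-0.140, 0.321) m/s.
Velocity relative to ground = (-1.188, 1.188) + (-0.140, 0.321) = (-1.328, 1.509) m/s.
Bearing = atan2(-1.33, 1.51) = 318.66° clockwise from north.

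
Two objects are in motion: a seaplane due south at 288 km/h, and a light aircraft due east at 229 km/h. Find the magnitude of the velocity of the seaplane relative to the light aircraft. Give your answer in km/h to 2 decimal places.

Taking east as x and north as y: seaplane velocity = (0.000, -288.000) km/h; light aircraft velocity = (229.000, 0.000) km/h.
Velocity of seaplane relative to light aircraft = (0.000, -288.000) − (229.000, 0.000) = (-229.000, -288.000) km/h.
Magnitude = |(-229.000, -288.000)| = 367.947 km/h.

367.95 km/h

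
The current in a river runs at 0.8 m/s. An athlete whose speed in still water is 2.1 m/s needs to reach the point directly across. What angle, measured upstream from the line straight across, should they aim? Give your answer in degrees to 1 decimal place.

To cancel the current, the upstream component of the athlete's velocity must equal the flow: 2.1 sin θ = 0.8.
sin θ = 0.8 / 2.1 = 0.3810.
θ = arcsin(0.3810) = 22.393°.

22.4°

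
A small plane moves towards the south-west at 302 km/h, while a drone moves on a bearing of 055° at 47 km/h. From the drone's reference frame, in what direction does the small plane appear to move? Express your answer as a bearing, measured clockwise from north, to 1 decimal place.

Taking east as x and north as y: small plane velocity = (-213.546, -213.546) km/h; drone velocity = (38.500, 26.958) km/h.
Velocity of small plane relative to drone = (-213.546, -213.546) − (38.500, 26.958) = (-252.046, -240.504) km/h.
Bearing = atan2(-252.05, -240.50) = 226.34° clockwise from north.

226.3°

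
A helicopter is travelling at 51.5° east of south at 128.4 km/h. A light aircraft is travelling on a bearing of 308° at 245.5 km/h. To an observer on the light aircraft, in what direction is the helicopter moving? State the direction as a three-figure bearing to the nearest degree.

Taking east as x and north as y: helicopter velocity = (100.487, -79.931) km/h; light aircraft velocity = (-193.457, 151.145) km/h.
Velocity of helicopter relative to light aircraft = (100.487, -79.931) − (-193.457, 151.145) = (293.944, -231.076) km/h.
Bearing = atan2(293.94, -231.08) = 128.17° clockwise from north.

128°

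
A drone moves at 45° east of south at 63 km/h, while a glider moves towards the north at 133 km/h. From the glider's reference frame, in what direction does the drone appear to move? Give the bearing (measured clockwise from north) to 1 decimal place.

Taking east as x and north as y: drone velocity = (44.548, -44.548) km/h; glider velocity = (0.000, 133.000) km/h.
Velocity of drone relative to glider = (44.548, -44.548) − (0.000, 133.000) = (44.548, -177.548) km/h.
Bearing = atan2(44.55, -177.55) = 165.91° clockwise from north.

165.9°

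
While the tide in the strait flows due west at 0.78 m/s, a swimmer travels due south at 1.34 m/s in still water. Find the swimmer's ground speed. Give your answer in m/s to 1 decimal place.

1.6 m/s

Taking east as x and north as y: velocity relative to the water = (0.000, -1.340) m/s; the water relative to ground = (-0.780, 0.000) m/s.
Velocity relative to ground = (0.000, -1.340) + (-0.780, 0.000) = (-0.780, -1.340) m/s.
Speed = |(-0.780, -1.340)| = 1.550 m/s.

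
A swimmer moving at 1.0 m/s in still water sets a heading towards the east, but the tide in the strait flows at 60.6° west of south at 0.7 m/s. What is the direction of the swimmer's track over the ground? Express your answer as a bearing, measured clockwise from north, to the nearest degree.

131°

Taking east as x and north as y: velocity relative to the water = (1.000, 0.000) m/s; the water relative to ground = (-0.610, -0.344) m/s.
Velocity relative to ground = (1.000, 0.000) + (-0.610, -0.344) = (0.390, -0.344) m/s.
Bearing = atan2(0.39, -0.34) = 131.37° clockwise from north.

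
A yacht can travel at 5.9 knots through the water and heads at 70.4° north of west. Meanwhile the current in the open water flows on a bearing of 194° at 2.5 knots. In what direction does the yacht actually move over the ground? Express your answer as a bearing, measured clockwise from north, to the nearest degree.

Taking east as x and north as y: velocity relative to the water = (-1.979, 5.558) knots; the water relative to ground = (-0.605, -2.426) knots.
Velocity relative to ground = (-1.979, 5.558) + (-0.605, -2.426) = (-2.584, 3.132) knots.
Bearing = atan2(-2.58, 3.13) = 320.48° clockwise from north.

320°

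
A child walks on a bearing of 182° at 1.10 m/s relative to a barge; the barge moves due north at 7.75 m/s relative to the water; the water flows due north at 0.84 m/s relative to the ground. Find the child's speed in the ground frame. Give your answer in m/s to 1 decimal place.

7.5 m/s

In east/north components (m/s): child relative to barge = (-0.038, -1.099); barge relative to water = (0.000, 7.750); water relative to ground = (0.000, 0.840).
Sum = (-0.038, 7.491) m/s.
Speed = |(-0.038, 7.491)| = 7.491 m/s.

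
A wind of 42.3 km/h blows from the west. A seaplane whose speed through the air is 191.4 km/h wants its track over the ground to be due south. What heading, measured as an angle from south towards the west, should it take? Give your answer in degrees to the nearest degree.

The wind pushes perpendicular to the desired track; the heading must have a component into the wind equal to 42.3 km/h: 191.4 sin θ = 42.3.
sin θ = 0.2210, so θ = 12.768°.

13°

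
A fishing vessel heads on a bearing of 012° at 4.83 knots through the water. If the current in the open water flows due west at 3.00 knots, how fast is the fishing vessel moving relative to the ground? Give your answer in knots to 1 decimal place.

Taking east as x and north as y: velocity relative to the water = (1.004, 4.724) knots; the water relative to ground = (-3.000, 0.000) knots.
Velocity relative to ground = (1.004, 4.724) + (-3.000, 0.000) = (-1.996, 4.724) knots.
Speed = |(-1.996, 4.724)| = 5.129 knots.

5.1 knots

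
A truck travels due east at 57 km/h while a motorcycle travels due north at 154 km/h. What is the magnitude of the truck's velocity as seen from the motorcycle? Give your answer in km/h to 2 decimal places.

164.21 km/h

Taking east as x and north as y: truck velocity = (57.000, 0.000) km/h; motorcycle velocity = (0.000, 154.000) km/h.
Velocity of truck relative to motorcycle = (57.000, 0.000) − (0.000, 154.000) = (57.000, -154.000) km/h.
Magnitude = |(57.000, -154.000)| = 164.210 km/h.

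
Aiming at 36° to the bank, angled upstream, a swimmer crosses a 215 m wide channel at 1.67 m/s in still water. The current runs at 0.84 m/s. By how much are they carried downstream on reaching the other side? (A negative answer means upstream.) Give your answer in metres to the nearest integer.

Perpendicular speed = 0.982 m/s; crossing time = 215 / 0.982 = 219.030 s.
Net downstream speed = -0.511 m/s.
Drift = -0.511 × 219.030 = -111.937 m (upstream).

-112 m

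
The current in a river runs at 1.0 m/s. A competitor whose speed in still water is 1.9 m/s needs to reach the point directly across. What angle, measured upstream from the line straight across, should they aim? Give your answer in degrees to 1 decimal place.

31.8°

To cancel the current, the upstream component of the competitor's velocity must equal the flow: 1.9 sin θ = 1.0.
sin θ = 1.0 / 1.9 = 0.5263.
θ = arcsin(0.5263) = 31.757°.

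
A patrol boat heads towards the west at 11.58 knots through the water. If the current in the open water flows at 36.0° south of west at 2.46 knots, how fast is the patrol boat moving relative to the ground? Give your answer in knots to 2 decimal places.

13.65 knots

Taking east as x and north as y: velocity relative to the water = (-11.580, 0.000) knots; the water relative to ground = (-1.990, -1.446) knots.
Velocity relative to ground = (-11.580, 0.000) + (-1.990, -1.446) = (-13.570, -1.446) knots.
Speed = |(-13.570, -1.446)| = 13.647 knots.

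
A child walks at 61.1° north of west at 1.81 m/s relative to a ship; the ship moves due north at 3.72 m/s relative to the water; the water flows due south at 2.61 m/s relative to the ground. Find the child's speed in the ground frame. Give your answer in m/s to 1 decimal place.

2.8 m/s

In east/north components (m/s): child relative to ship = (-0.875, 1.585); ship relative to water = (0.000, 3.720); water relative to ground = (0.000, -2.610).
Sum = (-0.875, 2.695) m/s.
Speed = |(-0.875, 2.695)| = 2.833 m/s.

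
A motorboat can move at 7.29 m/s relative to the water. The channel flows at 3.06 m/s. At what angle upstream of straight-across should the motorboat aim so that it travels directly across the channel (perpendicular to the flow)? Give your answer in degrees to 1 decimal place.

To cancel the current, the upstream component of the motorboat's velocity must equal the flow: 7.29 sin θ = 3.06.
sin θ = 3.06 / 7.29 = 0.4198.
θ = arcsin(0.4198) = 24.819°.

24.8°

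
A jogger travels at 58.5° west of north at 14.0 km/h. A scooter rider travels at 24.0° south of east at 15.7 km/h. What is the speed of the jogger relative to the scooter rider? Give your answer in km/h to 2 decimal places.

29.64 km/h

Taking east as x and north as y: jogger velocity = (-11.937, 7.315) km/h; scooter rider velocity = (14.343, -6.386) km/h.
Velocity of jogger relative to scooter rider = (-11.937, 7.315) − (14.343, -6.386) = (-26.280, 13.701) km/h.
Magnitude = |(-26.280, 13.701)| = 29.637 km/h.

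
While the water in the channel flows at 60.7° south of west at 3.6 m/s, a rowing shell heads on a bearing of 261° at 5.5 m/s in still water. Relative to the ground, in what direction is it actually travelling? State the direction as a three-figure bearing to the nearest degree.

241°

Taking east as x and north as y: velocity relative to the water = (-5.432, -0.860) m/s; the water relative to ground = (-1.762, -3.139) m/s.
Velocity relative to ground = (-5.432, -0.860) + (-1.762, -3.139) = (-7.194, -4.000) m/s.
Bearing = atan2(-7.19, -4.00) = 240.93° clockwise from north.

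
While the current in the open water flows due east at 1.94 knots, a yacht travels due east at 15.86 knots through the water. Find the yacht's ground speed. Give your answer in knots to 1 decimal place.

Taking east as x and north as y: velocity relative to the water = (15.860, 0.000) knots; the water relative to ground = (1.940, 0.000) knots.
Velocity relative to ground = (15.860, 0.000) + (1.940, 0.000) = (17.800, 0.000) knots.
Speed = |(17.800, 0.000)| = 17.800 knots.

17.8 knots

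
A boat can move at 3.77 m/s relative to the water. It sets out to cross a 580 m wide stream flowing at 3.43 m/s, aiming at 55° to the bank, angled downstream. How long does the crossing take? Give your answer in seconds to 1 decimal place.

The component of the boat's velocity perpendicular to the bank is 3.77 × sin 55° = 3.088 m/s.
Only the cross-stream component determines the crossing time; the current contributes nothing perpendicular to the bank.
Time = 580 / 3.088 = 187.811 s.

187.8 s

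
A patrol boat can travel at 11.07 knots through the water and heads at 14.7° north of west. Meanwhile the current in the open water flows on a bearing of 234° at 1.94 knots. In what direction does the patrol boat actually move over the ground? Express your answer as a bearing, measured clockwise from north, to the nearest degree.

278°

Taking east as x and north as y: velocity relative to the water = (-10.708, 2.809) knots; the water relative to ground = (-1.569, -1.140) knots.
Velocity relative to ground = (-10.708, 2.809) + (-1.569, -1.140) = (-12.277, 1.669) knots.
Bearing = atan2(-12.28, 1.67) = 277.74° clockwise from north.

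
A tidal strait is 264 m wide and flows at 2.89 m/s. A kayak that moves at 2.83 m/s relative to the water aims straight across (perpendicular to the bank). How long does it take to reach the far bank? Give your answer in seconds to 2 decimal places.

The component of the kayak's velocity perpendicular to the bank is 2.83 m/s.
The current is parallel to the bank, so it does not affect the crossing time.
Time = 264 / 2.830 = 93.286 s.

93.29 s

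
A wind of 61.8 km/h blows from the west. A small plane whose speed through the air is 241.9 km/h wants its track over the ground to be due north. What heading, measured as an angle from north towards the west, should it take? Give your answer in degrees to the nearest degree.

The wind pushes perpendicular to the desired track; the heading must have a component into the wind equal to 61.8 km/h: 241.9 sin θ = 61.8.
sin θ = 0.2555, so θ = 14.802°.

15°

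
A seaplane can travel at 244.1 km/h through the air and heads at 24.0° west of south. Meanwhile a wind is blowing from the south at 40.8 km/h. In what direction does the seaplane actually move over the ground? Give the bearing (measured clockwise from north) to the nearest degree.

209°

Taking east as x and north as y: velocity relative to the air = (-99.284, -222.996) km/h; the air relative to ground = (0.000, 40.800) km/h.
Velocity relative to ground = (-99.284, -222.996) + (0.000, 40.800) = (-99.284, -182.196) km/h.
Bearing = atan2(-99.28, -182.20) = 208.59° clockwise from north.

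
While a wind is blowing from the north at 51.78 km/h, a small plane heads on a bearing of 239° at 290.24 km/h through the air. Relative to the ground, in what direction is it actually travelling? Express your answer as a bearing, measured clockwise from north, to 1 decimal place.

231.0°

Taking east as x and north as y: velocity relative to the air = (-248.784, -149.485) km/h; the air relative to ground = (0.000, -51.780) km/h.
Velocity relative to ground = (-248.784, -149.485) + (0.000, -51.780) = (-248.784, -201.265) km/h.
Bearing = atan2(-248.78, -201.26) = 231.03° clockwise from north.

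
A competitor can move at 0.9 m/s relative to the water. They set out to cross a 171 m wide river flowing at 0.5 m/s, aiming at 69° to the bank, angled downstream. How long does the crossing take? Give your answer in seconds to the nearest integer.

The component of the competitor's velocity perpendicular to the bank is 0.9 × sin 69° = 0.840 m/s.
Only the cross-stream component determines the crossing time; the current contributes nothing perpendicular to the bank.
Time = 171 / 0.840 = 203.518 s.

204 s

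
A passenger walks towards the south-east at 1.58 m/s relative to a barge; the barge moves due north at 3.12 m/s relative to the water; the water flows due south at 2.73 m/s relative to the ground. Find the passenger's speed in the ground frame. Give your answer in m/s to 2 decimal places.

In east/north components (m/s): passenger relative to barge = (1.117, -1.117); barge relative to water = (0.000, 3.120); water relative to ground = (0.000, -2.730).
Sum = (1.117, -0.727) m/s.
Speed = |(1.117, -0.727)| = 1.333 m/s.

1.33 m/s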